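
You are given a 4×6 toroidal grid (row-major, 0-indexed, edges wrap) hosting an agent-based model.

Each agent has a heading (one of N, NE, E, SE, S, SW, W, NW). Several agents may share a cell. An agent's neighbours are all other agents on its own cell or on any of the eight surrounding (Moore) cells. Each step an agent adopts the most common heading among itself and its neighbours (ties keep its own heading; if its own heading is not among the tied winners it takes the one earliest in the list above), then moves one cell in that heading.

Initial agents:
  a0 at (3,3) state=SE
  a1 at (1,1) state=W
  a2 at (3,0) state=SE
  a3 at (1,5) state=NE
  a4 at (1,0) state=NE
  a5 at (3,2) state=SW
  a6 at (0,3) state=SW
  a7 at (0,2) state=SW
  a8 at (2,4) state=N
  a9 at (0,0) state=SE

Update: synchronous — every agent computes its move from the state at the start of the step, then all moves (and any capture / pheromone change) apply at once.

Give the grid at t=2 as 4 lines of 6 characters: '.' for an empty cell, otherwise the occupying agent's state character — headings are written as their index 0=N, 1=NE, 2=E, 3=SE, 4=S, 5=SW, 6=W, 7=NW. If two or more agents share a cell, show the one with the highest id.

t=1: a0@(0,2):SW a1@(1,0):W a2@(0,1):SE a3@(0,0):NE a4@(0,1):NE a5@(0,1):SW a6@(1,2):SW a7@(1,1):SW a8@(1,4):N a9@(1,1):SE
t=2: a0@(1,1):SW a1@(0,1):NE a2@(1,0):SW a3@(3,1):NE a4@(1,0):SW a5@(1,0):SW a6@(2,1):SW a7@(2,0):SW a8@(0,4):N a9@(2,0):SW

.1..0.
55....
55....
.1....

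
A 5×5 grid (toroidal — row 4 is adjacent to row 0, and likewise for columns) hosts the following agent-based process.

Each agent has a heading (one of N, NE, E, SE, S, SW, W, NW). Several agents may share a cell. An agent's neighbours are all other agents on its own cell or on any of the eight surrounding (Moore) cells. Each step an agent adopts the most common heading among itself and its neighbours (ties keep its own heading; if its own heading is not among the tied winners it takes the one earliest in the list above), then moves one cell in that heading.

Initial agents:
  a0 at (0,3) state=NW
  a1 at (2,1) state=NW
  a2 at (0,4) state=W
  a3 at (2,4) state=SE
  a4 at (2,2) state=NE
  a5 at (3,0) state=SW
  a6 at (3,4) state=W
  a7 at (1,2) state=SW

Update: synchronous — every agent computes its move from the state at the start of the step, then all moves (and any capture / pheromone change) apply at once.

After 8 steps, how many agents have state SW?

t=1: a0@(4,2):NW a1@(3,0):SW a2@(0,3):W a3@(3,0):SE a4@(1,3):NE a5@(4,4):SW a6@(3,3):W a7@(0,1):NW
t=2: a0@(3,1):NW a1@(4,4):SW a2@(0,2):W a3@(4,4):SW a4@(0,4):NE a5@(0,3):SW a6@(3,2):W a7@(4,0):NW
t=3: a0@(2,0):NW a1@(0,3):SW a2@(0,1):W a3@(0,3):SW a4@(1,3):SW a5@(1,2):SW a6@(3,1):W a7@(3,4):NW
t=4: a0@(1,4):NW a1@(1,2):SW a2@(0,0):W a3@(1,2):SW a4@(2,2):SW a5@(2,1):SW a6@(3,0):W a7@(2,3):NW
t=5: a0@(0,3):NW a1@(2,1):SW a2@(0,4):W a3@(2,1):SW a4@(3,1):SW a5@(3,0):SW a6@(3,4):W a7@(3,2):SW
t=6: a0@(4,2):NW a1@(3,0):SW a2@(0,3):W a3@(3,0):SW a4@(4,0):SW a5@(4,4):SW a6@(3,3):W a7@(4,1):SW
t=7: a0@(4,1):W a1@(4,4):SW a2@(0,2):W a3@(4,4):SW a4@(0,4):SW a5@(0,3):SW a6@(3,2):W a7@(0,0):SW
t=8: a0@(4,0):W a1@(0,3):SW a2@(0,1):W a3@(0,3):SW a4@(1,3):SW a5@(1,2):SW a6@(3,1):W a7@(1,4):SW

5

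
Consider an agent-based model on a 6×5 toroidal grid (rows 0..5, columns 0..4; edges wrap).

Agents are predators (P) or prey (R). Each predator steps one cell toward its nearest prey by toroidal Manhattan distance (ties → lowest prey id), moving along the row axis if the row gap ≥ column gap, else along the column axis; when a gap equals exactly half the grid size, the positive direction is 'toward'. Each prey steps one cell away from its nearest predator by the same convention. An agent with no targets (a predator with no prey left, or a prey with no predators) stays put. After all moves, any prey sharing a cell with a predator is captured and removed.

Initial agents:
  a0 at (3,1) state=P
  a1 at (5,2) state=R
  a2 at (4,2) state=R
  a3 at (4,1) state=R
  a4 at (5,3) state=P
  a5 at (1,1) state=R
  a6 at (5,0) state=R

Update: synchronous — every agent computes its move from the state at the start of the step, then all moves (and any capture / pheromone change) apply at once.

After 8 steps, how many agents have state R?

t=1: a0@(4,1):P a1@(5,1):R a3@(5,1):R a4@(5,2):P a5@(0,1):R a6@(5,1):R
t=2: a0@(5,1):P a1@(0,1):R a3@(0,1):R a4@(5,1):P a5@(1,1):R a6@(0,1):R
t=3: a0@(0,1):P a1@(1,1):R a3@(1,1):R a4@(0,1):P a5@(2,1):R a6@(1,1):R
t=4: a0@(1,1):P a1@(2,1):R a3@(2,1):R a4@(1,1):P a5@(3,1):R a6@(2,1):R
t=5: a0@(2,1):P a1@(3,1):R a3@(3,1):R a4@(2,1):P a5@(4,1):R a6@(3,1):R
t=6: a0@(3,1):P a1@(4,1):R a3@(4,1):R a4@(3,1):P a5@(5,1):R a6@(4,1):R
t=7: a0@(4,1):P a1@(5,1):R a3@(5,1):R a4@(4,1):P a5@(0,1):R a6@(5,1):R
t=8: a0@(5,1):P a1@(0,1):R a3@(0,1):R a4@(5,1):P a5@(1,1):R a6@(0,1):R

4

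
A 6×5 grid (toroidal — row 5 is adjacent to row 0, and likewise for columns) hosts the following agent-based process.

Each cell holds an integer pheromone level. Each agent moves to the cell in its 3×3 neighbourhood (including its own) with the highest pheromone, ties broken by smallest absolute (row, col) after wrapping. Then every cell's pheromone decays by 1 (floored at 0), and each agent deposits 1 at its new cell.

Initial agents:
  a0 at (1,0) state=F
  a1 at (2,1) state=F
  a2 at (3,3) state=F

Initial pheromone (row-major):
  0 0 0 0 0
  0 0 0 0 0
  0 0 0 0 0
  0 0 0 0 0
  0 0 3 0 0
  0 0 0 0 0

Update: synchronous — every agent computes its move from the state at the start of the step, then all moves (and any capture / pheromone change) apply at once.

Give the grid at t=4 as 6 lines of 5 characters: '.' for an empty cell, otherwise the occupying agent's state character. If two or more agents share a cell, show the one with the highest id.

t=1: a0@(0,0) a1@(1,0) a2@(4,2) | pheromone: 1 0 0 0 0 / 1 0 0 0 0 / 0 0 0 0 0 / 0 0 0 0 0 / 0 0 3 0 0 / 0 0 0 0 0
t=2: a0@(0,0) a1@(0,0) a2@(4,2) | pheromone: 2 0 0 0 0 / 0 0 0 0 0 / 0 0 0 0 0 / 0 0 0 0 0 / 0 0 3 0 0 / 0 0 0 0 0
t=3: a0@(0,0) a1@(0,0) a2@(4,2) | pheromone: 3 0 0 0 0 / 0 0 0 0 0 / 0 0 0 0 0 / 0 0 0 0 0 / 0 0 3 0 0 / 0 0 0 0 0
t=4: a0@(0,0) a1@(0,0) a2@(4,2) | pheromone: 4 0 0 0 0 / 0 0 0 0 0 / 0 0 0 0 0 / 0 0 0 0 0 / 0 0 3 0 0 / 0 0 0 0 0

F....
.....
.....
.....
..F..
.....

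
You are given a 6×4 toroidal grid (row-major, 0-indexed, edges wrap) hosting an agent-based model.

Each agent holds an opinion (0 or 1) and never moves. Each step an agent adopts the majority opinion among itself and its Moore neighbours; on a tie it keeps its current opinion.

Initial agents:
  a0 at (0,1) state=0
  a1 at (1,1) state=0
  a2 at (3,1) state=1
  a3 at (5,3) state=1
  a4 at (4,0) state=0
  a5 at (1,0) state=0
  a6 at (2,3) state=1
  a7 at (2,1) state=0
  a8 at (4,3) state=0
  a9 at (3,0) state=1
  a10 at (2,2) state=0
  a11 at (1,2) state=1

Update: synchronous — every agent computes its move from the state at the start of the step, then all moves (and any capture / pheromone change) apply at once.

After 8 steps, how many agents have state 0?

12

t=1: a0@(0,1):0 a1@(1,1):0 a2@(3,1):0 a3@(5,3):0 a4@(4,0):1 a5@(1,0):0 a6@(2,3):1 a7@(2,1):0 a8@(4,3):0 a9@(3,0):1 a10@(2,2):0 a11@(1,2):0
t=2: a0@(0,1):0 a1@(1,1):0 a2@(3,1):0 a3@(5,3):0 a4@(4,0):0 a5@(1,0):0 a6@(2,3):0 a7@(2,1):0 a8@(4,3):0 a9@(3,0):1 a10@(2,2):0 a11@(1,2):0
t=3: a0@(0,1):0 a1@(1,1):0 a2@(3,1):0 a3@(5,3):0 a4@(4,0):0 a5@(1,0):0 a6@(2,3):0 a7@(2,1):0 a8@(4,3):0 a9@(3,0):0 a10@(2,2):0 a11@(1,2):0
t=4: (unchanged — steady state)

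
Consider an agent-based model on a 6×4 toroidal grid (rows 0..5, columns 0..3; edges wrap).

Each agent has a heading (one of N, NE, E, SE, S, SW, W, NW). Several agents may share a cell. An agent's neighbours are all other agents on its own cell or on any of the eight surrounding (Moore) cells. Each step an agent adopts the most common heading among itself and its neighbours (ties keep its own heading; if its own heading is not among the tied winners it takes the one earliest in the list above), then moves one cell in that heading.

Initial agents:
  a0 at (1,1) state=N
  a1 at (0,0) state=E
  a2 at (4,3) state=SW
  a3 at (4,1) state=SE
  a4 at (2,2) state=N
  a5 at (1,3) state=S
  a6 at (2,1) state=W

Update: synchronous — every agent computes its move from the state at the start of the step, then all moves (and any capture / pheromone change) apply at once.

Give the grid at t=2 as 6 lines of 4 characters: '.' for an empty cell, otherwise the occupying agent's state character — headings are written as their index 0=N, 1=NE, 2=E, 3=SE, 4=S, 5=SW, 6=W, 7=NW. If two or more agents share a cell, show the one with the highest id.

.003
....
....
...4
....
.0..

t=1: a0@(0,1):N a1@(0,1):E a2@(5,2):SW a3@(5,2):SE a4@(1,2):N a5@(2,3):S a6@(1,1):N
t=2: a0@(5,1):N a1@(5,1):N a2@(0,1):SW a3@(0,3):SE a4@(0,2):N a5@(3,3):S a6@(0,1):N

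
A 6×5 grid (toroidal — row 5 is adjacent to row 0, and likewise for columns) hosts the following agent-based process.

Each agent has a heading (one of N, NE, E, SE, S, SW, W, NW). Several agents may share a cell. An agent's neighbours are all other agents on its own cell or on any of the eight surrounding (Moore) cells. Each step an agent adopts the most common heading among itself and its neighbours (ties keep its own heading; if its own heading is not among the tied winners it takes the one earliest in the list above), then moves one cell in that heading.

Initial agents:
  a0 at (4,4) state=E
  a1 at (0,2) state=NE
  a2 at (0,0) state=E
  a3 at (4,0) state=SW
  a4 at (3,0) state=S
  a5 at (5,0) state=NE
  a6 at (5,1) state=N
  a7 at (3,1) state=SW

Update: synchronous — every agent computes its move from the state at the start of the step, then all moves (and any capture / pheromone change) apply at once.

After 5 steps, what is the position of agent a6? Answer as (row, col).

(2, 4)

t=1: a0@(4,0):E a1@(5,3):NE a2@(0,1):E a3@(5,4):SW a4@(4,4):SW a5@(5,1):E a6@(4,2):NE a7@(4,0):SW
t=2: a0@(5,4):SW a1@(4,4):NE a2@(0,2):E a3@(0,3):SW a4@(5,3):SW a5@(5,2):E a6@(3,3):NE a7@(5,4):SW
t=3: a0@(0,3):SW a1@(5,3):SW a2@(0,3):E a3@(1,2):SW a4@(0,2):SW a5@(5,3):E a6@(2,4):NE a7@(0,3):SW
t=4: a0@(1,2):SW a1@(0,2):SW a2@(1,2):SW a3@(2,1):SW a4@(1,1):SW a5@(0,2):SW a6@(1,0):NE a7@(1,2):SW
t=5: a0@(2,1):SW a1@(1,1):SW a2@(2,1):SW a3@(3,0):SW a4@(2,0):SW a5@(1,1):SW a6@(2,4):SW a7@(2,1):SW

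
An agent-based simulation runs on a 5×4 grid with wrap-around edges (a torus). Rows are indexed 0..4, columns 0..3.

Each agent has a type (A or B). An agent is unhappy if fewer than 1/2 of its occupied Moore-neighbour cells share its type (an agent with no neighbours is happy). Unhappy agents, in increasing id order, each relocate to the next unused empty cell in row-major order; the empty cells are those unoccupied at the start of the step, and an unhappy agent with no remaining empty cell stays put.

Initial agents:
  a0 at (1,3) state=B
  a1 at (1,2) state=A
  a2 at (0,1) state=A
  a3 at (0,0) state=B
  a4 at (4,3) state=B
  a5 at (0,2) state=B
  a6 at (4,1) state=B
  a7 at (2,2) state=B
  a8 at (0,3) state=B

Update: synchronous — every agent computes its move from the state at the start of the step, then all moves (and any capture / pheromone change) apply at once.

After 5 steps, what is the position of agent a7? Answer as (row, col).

t=1: a0@(1,3):B a1@(1,0):A a2@(1,1):A a3@(0,0):B a4@(4,3):B a5@(0,2):B a6@(4,1):B a7@(2,2):B a8@(0,3):B
t=2: a0@(1,3):B a1@(0,1):A a2@(1,2):A a3@(0,0):B a4@(4,3):B a5@(0,2):B a6@(4,1):B a7@(2,2):B a8@(0,3):B
t=3: a0@(1,3):B a1@(1,0):A a2@(1,1):A a3@(0,0):B a4@(4,3):B a5@(0,2):B a6@(4,1):B a7@(2,2):B a8@(0,3):B
t=4: a0@(1,3):B a1@(0,1):A a2@(1,2):A a3@(0,0):B a4@(4,3):B a5@(0,2):B a6@(4,1):B a7@(2,2):B a8@(0,3):B
t=5: a0@(1,3):B a1@(1,0):A a2@(1,1):A a3@(0,0):B a4@(4,3):B a5@(0,2):B a6@(4,1):B a7@(2,2):B a8@(0,3):B

(2, 2)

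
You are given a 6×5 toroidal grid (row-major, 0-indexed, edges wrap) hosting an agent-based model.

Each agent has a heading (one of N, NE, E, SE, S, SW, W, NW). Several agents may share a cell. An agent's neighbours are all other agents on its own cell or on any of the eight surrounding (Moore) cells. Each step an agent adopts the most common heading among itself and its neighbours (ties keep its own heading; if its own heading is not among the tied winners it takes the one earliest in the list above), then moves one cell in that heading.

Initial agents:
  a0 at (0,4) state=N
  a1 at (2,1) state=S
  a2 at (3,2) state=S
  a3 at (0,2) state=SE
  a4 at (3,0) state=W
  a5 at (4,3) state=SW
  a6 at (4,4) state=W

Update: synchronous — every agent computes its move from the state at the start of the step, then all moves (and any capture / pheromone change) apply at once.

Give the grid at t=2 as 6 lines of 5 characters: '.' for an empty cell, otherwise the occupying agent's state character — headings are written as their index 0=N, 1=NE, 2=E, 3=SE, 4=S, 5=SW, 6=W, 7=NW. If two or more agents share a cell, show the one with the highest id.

.5...
.....
....3
...6.
.46.0
..4..

t=1: a0@(5,4):N a1@(3,1):S a2@(4,2):S a3@(1,3):SE a4@(3,4):W a5@(5,2):SW a6@(4,3):W
t=2: a0@(4,4):N a1@(4,1):S a2@(5,2):S a3@(2,4):SE a4@(3,3):W a5@(0,1):SW a6@(4,2):W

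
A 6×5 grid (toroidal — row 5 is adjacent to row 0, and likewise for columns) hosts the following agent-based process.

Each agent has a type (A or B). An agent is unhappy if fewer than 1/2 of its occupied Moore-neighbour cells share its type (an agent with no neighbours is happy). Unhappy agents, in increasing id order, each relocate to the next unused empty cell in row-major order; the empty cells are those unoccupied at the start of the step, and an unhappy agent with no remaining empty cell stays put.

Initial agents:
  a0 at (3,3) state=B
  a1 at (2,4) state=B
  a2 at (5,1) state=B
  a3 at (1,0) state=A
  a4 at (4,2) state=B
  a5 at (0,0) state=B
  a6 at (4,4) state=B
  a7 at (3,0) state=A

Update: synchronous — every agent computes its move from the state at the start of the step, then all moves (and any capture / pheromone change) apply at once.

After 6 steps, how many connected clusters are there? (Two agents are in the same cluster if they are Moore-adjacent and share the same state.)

t=1: a0@(3,3):B a1@(0,1):B a2@(5,1):B a3@(0,2):A a4@(4,2):B a5@(0,0):B a6@(4,4):B a7@(0,3):A
t=2: a0@(3,3):B a1@(0,1):B a2@(5,1):B a3@(0,4):A a4@(4,2):B a5@(0,0):B a6@(4,4):B a7@(0,3):A
t=3: (unchanged — steady state)

2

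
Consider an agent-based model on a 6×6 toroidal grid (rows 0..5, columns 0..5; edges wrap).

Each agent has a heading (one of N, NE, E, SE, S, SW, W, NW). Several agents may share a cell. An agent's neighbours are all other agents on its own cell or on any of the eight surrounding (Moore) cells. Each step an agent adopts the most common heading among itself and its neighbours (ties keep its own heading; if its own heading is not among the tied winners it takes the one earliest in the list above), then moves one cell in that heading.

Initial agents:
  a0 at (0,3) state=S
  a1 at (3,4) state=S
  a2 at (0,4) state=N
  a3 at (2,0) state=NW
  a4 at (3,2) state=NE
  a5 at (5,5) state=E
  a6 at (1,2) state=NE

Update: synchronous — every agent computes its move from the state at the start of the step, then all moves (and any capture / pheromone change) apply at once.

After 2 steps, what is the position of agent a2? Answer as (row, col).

(4, 4)

t=1: a0@(1,3):S a1@(4,4):S a2@(5,4):N a3@(1,5):NW a4@(2,3):NE a5@(5,0):E a6@(0,3):NE
t=2: a0@(0,4):NE a1@(5,4):S a2@(4,4):N a3@(0,4):NW a4@(1,4):NE a5@(5,1):E a6@(5,4):NE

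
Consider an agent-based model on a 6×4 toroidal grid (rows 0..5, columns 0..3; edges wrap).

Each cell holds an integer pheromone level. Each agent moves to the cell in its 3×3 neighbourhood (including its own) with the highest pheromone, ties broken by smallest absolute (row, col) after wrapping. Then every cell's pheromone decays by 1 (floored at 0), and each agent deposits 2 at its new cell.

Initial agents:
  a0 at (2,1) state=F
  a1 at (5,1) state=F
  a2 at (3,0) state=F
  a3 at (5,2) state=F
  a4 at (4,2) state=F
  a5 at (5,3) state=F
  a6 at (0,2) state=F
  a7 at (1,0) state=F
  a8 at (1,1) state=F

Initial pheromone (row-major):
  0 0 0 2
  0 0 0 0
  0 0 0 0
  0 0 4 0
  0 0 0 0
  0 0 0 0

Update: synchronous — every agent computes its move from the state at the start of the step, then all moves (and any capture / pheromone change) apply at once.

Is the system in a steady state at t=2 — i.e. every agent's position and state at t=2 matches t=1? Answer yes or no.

no

t=1: a0@(3,2) a1@(0,0) a2@(2,0) a3@(0,3) a4@(3,2) a5@(0,3) a6@(0,3) a7@(0,3) a8@(0,0) | pheromone: 4 0 0 9 / 0 0 0 0 / 2 0 0 0 / 0 0 7 0 / 0 0 0 0 / 0 0 0 0
t=2: a0@(3,2) a1@(0,3) a2@(2,0) a3@(0,3) a4@(3,2) a5@(0,3) a6@(0,3) a7@(0,3) a8@(0,3) | pheromone: 3 0 0 20 / 0 0 0 0 / 3 0 0 0 / 0 0 10 0 / 0 0 0 0 / 0 0 0 0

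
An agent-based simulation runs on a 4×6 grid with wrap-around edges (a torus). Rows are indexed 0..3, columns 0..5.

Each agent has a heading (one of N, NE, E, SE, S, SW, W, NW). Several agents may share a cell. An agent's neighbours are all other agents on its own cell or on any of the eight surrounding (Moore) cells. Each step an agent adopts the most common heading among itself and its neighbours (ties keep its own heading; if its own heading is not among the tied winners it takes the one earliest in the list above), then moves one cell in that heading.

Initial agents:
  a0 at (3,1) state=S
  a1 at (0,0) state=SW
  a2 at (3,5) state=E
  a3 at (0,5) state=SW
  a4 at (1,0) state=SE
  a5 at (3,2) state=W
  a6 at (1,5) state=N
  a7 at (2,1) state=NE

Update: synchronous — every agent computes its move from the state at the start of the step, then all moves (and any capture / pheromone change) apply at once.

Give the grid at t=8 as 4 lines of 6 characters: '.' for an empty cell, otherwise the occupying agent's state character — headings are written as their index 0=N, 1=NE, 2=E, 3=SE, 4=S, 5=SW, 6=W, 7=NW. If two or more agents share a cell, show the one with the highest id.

...55.
...55.
...5..
6.55..

t=1: a0@(0,1):S a1@(1,5):SW a2@(0,4):SW a3@(1,4):SW a4@(2,5):SW a5@(3,1):W a6@(2,4):SW a7@(1,2):NE
t=2: a0@(1,1):S a1@(2,4):SW a2@(1,3):SW a3@(2,3):SW a4@(3,4):SW a5@(3,0):W a6@(3,3):SW a7@(0,3):NE
t=3: a0@(2,1):S a1@(3,3):SW a2@(2,2):SW a3@(3,2):SW a4@(0,3):SW a5@(3,5):W a6@(0,2):SW a7@(1,2):SW
t=4: a0@(3,0):SW a1@(0,2):SW a2@(3,1):SW a3@(0,1):SW a4@(1,2):SW a5@(3,4):W a6@(1,1):SW a7@(2,1):SW
t=5: a0@(0,5):SW a1@(1,1):SW a2@(0,0):SW a3@(1,0):SW a4@(2,1):SW a5@(3,3):W a6@(2,0):SW a7@(3,0):SW
t=6: a0@(1,4):SW a1@(2,0):SW a2@(1,5):SW a3@(2,5):SW a4@(3,0):SW a5@(3,2):W a6@(3,5):SW a7@(0,5):SW
t=7: a0@(2,3):SW a1@(3,5):SW a2@(2,4):SW a3@(3,4):SW a4@(0,5):SW a5@(3,1):W a6@(0,4):SW a7@(1,4):SW
t=8: a0@(3,2):SW a1@(0,4):SW a2@(3,3):SW a3@(0,3):SW a4@(1,4):SW a5@(3,0):W a6@(1,3):SW a7@(2,3):SW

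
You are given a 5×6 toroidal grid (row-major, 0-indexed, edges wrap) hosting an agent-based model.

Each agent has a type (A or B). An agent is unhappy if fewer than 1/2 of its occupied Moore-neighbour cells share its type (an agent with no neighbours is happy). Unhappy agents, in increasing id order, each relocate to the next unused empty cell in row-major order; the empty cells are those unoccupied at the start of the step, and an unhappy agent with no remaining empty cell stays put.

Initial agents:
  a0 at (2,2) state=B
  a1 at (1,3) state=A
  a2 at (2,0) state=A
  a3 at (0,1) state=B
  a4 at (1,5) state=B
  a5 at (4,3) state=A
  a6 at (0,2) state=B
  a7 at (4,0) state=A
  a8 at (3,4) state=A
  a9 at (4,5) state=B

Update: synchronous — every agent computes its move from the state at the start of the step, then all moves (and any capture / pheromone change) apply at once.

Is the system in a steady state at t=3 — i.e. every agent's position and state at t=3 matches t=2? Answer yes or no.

t=1: a0@(0,0):B a1@(0,3):A a2@(0,4):A a3@(0,1):B a4@(0,5):B a5@(4,3):A a6@(1,0):B a7@(1,1):A a8@(3,4):A a9@(1,2):B
t=2: a0@(0,0):B a1@(0,3):A a2@(0,4):A a3@(0,1):B a4@(0,5):B a5@(4,3):A a6@(1,0):B a7@(0,2):A a8@(3,4):A a9@(1,3):B
t=3: a0@(0,0):B a1@(0,3):A a2@(0,4):A a3@(0,1):B a4@(0,5):B a5@(4,3):A a6@(1,0):B a7@(0,2):A a8@(3,4):A a9@(1,1):B

no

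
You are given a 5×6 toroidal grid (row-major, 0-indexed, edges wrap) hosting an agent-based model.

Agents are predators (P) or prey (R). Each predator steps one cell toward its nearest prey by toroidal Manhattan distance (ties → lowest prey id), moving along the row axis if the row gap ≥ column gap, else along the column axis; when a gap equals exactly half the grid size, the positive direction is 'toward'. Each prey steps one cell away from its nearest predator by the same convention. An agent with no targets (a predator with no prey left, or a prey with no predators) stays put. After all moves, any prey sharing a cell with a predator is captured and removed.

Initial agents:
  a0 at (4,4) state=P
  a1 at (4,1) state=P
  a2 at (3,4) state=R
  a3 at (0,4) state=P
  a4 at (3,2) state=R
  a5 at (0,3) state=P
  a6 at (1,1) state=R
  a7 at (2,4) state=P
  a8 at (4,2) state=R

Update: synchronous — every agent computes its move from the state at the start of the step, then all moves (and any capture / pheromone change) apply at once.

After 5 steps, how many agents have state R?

t=1: a0@(3,4):P a1@(4,2):P a2@(2,4):R a3@(4,4):P a4@(2,2):R a5@(4,3):P a6@(2,1):R a7@(3,4):P
t=2: a0@(2,4):P a1@(3,2):P a2@(1,4):R a3@(3,4):P a4@(1,2):R a5@(3,3):P a6@(1,1):R a7@(2,4):P
t=3: a0@(1,4):P a1@(2,2):P a2@(0,4):R a3@(2,4):P a4@(0,2):R a5@(2,3):P a6@(0,1):R a7@(1,4):P
t=4: a0@(0,4):P a1@(1,2):P a2@(4,4):R a3@(1,4):P a4@(4,2):R a5@(1,3):P a6@(4,1):R a7@(0,4):P
t=5: a0@(4,4):P a1@(0,2):P a2@(3,4):R a3@(0,4):P a4@(3,2):R a5@(0,3):P a6@(3,1):R a7@(4,4):P

3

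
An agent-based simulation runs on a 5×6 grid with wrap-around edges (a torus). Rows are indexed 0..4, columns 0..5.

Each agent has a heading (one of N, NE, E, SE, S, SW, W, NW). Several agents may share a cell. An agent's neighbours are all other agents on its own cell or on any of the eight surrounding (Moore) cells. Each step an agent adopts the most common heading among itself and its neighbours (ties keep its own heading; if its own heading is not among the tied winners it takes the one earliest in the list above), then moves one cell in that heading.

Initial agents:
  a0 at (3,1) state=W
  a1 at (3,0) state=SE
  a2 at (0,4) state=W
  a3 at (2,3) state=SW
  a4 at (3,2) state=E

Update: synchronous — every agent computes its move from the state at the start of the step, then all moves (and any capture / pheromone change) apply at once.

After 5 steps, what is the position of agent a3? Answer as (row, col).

(2, 4)

t=1: a0@(3,0):W a1@(4,1):SE a2@(0,3):W a3@(3,2):SW a4@(3,3):E
t=2: a0@(3,5):W a1@(0,2):SE a2@(0,2):W a3@(4,1):SW a4@(3,4):E
t=3: a0@(3,4):W a1@(1,3):SE a2@(0,1):W a3@(0,0):SW a4@(3,5):E
t=4: a0@(3,3):W a1@(2,4):SE a2@(0,0):W a3@(1,5):SW a4@(3,0):E
t=5: a0@(3,2):W a1@(3,5):SE a2@(0,5):W a3@(2,4):SW a4@(3,1):E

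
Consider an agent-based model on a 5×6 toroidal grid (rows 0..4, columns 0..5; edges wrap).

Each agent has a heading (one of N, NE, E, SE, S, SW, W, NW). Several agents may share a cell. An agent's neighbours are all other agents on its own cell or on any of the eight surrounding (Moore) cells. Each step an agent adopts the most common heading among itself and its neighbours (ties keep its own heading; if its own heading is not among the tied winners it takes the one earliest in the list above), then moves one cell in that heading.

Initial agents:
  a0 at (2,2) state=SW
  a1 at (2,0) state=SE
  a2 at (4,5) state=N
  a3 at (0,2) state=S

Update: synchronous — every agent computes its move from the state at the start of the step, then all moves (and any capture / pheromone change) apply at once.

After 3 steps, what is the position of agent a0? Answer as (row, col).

(0, 5)

t=1: a0@(3,1):SW a1@(3,1):SE a2@(3,5):N a3@(1,2):S
t=2: a0@(4,0):SW a1@(4,2):SE a2@(2,5):N a3@(2,2):S
t=3: a0@(0,5):SW a1@(0,3):SE a2@(1,5):N a3@(3,2):S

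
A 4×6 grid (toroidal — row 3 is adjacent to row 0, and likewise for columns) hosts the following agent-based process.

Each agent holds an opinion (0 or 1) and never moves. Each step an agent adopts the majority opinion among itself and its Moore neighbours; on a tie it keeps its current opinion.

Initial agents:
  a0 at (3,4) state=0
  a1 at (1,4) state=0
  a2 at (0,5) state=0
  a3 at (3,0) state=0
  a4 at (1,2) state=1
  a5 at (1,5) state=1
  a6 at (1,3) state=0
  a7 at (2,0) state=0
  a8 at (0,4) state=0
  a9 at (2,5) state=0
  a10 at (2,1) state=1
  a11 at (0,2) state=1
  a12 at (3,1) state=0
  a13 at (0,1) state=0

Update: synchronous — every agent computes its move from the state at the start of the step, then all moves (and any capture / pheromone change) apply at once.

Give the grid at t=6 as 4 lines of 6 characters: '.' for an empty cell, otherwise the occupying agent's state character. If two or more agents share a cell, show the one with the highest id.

.00.00
..0000
00...0
00..0.

t=1: a0@(3,4):0 a1@(1,4):0 a2@(0,5):0 a3@(3,0):0 a4@(1,2):1 a5@(1,5):0 a6@(1,3):0 a7@(2,0):0 a8@(0,4):0 a9@(2,5):0 a10@(2,1):0 a11@(0,2):0 a12@(3,1):0 a13@(0,1):0
t=2: a0@(3,4):0 a1@(1,4):0 a2@(0,5):0 a3@(3,0):0 a4@(1,2):0 a5@(1,5):0 a6@(1,3):0 a7@(2,0):0 a8@(0,4):0 a9@(2,5):0 a10@(2,1):0 a11@(0,2):0 a12@(3,1):0 a13@(0,1):0
t=3: (unchanged — steady state)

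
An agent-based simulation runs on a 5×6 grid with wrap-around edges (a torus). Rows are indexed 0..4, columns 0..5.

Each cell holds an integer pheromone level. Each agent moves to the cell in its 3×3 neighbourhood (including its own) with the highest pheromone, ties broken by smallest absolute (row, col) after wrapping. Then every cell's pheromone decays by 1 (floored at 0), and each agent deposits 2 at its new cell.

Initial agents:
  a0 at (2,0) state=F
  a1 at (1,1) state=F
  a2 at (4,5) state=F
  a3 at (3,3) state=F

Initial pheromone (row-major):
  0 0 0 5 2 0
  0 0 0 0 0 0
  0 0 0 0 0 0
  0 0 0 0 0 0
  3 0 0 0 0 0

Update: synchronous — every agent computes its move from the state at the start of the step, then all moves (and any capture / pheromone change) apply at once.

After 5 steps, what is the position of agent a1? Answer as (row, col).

(4, 0)

t=1: a0@(1,0) a1@(0,0) a2@(4,0) a3@(2,2) | pheromone: 2 0 0 4 1 0 / 2 0 0 0 0 0 / 0 0 2 0 0 0 / 0 0 0 0 0 0 / 4 0 0 0 0 0
t=2: a0@(0,0) a1@(4,0) a2@(4,0) a3@(2,2) | pheromone: 3 0 0 3 0 0 / 1 0 0 0 0 0 / 0 0 3 0 0 0 / 0 0 0 0 0 0 / 7 0 0 0 0 0
t=3: a0@(4,0) a1@(4,0) a2@(4,0) a3@(2,2) | pheromone: 2 0 0 2 0 0 / 0 0 0 0 0 0 / 0 0 4 0 0 0 / 0 0 0 0 0 0 / 12 0 0 0 0 0
t=4: a0@(4,0) a1@(4,0) a2@(4,0) a3@(2,2) | pheromone: 1 0 0 1 0 0 / 0 0 0 0 0 0 / 0 0 5 0 0 0 / 0 0 0 0 0 0 / 17 0 0 0 0 0
t=5: a0@(4,0) a1@(4,0) a2@(4,0) a3@(2,2) | pheromone: 0 0 0 0 0 0 / 0 0 0 0 0 0 / 0 0 6 0 0 0 / 0 0 0 0 0 0 / 22 0 0 0 0 0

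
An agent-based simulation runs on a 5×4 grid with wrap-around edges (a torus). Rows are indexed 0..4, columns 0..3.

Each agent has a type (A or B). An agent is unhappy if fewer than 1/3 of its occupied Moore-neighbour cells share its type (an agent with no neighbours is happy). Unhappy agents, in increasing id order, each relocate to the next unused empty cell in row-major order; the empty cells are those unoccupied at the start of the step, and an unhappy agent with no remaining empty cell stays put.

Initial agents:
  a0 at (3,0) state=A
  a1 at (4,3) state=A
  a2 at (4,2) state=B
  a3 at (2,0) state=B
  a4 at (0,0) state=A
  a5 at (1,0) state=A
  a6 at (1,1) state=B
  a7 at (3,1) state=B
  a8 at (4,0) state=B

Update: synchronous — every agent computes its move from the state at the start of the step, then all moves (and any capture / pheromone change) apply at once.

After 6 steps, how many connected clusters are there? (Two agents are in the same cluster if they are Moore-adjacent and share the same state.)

2

t=1: a0@(0,1):A a1@(4,3):A a2@(4,2):B a3@(2,0):B a4@(0,0):A a5@(1,0):A a6@(1,1):B a7@(3,1):B a8@(0,2):B
t=2: (unchanged — steady state)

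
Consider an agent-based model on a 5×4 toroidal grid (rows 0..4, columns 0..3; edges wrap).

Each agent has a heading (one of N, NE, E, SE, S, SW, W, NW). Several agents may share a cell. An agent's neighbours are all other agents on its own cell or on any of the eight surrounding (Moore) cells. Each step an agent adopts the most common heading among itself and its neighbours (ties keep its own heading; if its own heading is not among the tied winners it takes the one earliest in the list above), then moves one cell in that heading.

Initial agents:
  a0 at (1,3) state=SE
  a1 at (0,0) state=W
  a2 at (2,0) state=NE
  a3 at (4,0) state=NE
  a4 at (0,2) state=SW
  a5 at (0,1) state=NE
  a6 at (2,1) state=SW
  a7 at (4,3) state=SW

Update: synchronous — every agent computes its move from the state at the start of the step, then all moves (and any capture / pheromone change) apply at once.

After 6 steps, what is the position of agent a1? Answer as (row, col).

(4, 2)

t=1: a0@(2,0):SE a1@(4,1):NE a2@(1,1):NE a3@(3,1):NE a4@(1,1):SW a5@(4,2):NE a6@(3,0):SW a7@(0,2):SW
t=2: a0@(1,1):NE a1@(3,2):NE a2@(2,0):SW a3@(2,2):NE a4@(2,0):SW a5@(3,3):NE a6@(2,1):NE a7@(4,3):NE
t=3: a0@(0,2):NE a1@(2,3):NE a2@(1,1):NE a3@(1,3):NE a4@(1,1):NE a5@(2,0):NE a6@(1,2):NE a7@(3,0):NE
t=4: a0@(4,3):NE a1@(1,0):NE a2@(0,2):NE a3@(0,0):NE a4@(0,2):NE a5@(1,1):NE a6@(0,3):NE a7@(2,1):NE
t=5: a0@(3,0):NE a1@(0,1):NE a2@(4,3):NE a3@(4,1):NE a4@(4,3):NE a5@(0,2):NE a6@(4,0):NE a7@(1,2):NE
t=6: a0@(2,1):NE a1@(4,2):NE a2@(3,0):NE a3@(3,2):NE a4@(3,0):NE a5@(4,3):NE a6@(3,1):NE a7@(0,3):NE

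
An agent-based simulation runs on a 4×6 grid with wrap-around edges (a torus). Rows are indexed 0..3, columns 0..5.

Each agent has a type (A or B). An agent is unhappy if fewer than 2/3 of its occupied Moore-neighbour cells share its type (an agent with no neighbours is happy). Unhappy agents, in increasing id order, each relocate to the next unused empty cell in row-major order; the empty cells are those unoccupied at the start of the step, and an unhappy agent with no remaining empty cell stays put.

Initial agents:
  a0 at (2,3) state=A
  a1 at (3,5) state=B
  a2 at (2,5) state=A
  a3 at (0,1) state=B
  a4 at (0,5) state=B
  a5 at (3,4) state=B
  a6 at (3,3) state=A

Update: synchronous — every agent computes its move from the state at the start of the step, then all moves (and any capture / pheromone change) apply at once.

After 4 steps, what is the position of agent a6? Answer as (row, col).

t=1: a0@(0,0):A a1@(3,5):B a2@(0,2):A a3@(0,1):B a4@(0,5):B a5@(0,3):B a6@(0,4):A
t=2: a0@(1,0):A a1@(1,1):B a2@(1,2):A a3@(1,3):B a4@(1,4):B a5@(1,5):B a6@(2,0):A
t=3: a0@(0,0):A a1@(0,1):B a2@(0,2):A a3@(0,3):B a4@(1,4):B a5@(0,4):B a6@(0,5):A
t=4: a0@(1,0):A a1@(1,1):B a2@(1,2):A a3@(0,3):B a4@(1,4):B a5@(0,4):B a6@(1,3):A

(1, 3)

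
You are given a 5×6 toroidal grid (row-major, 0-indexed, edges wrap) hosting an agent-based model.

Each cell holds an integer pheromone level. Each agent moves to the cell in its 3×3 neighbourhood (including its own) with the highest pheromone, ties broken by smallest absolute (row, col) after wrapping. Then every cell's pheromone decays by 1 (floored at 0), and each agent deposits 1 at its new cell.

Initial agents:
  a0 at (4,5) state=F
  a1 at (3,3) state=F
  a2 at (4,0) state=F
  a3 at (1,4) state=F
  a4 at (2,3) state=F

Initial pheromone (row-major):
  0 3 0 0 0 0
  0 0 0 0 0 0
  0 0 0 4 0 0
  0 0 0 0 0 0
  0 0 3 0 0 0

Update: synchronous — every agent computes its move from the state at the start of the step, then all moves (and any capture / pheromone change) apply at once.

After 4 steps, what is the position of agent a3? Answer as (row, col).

t=1: a0@(0,0) a1@(2,3) a2@(0,1) a3@(2,3) a4@(2,3) | pheromone: 1 3 0 0 0 0 / 0 0 0 0 0 0 / 0 0 0 6 0 0 / 0 0 0 0 0 0 / 0 0 2 0 0 0
t=2: a0@(0,1) a1@(2,3) a2@(0,1) a3@(2,3) a4@(2,3) | pheromone: 0 4 0 0 0 0 / 0 0 0 0 0 0 / 0 0 0 8 0 0 / 0 0 0 0 0 0 / 0 0 1 0 0 0
t=3: a0@(0,1) a1@(2,3) a2@(0,1) a3@(2,3) a4@(2,3) | pheromone: 0 5 0 0 0 0 / 0 0 0 0 0 0 / 0 0 0 10 0 0 / 0 0 0 0 0 0 / 0 0 0 0 0 0
t=4: a0@(0,1) a1@(2,3) a2@(0,1) a3@(2,3) a4@(2,3) | pheromone: 0 6 0 0 0 0 / 0 0 0 0 0 0 / 0 0 0 12 0 0 / 0 0 0 0 0 0 / 0 0 0 0 0 0

(2, 3)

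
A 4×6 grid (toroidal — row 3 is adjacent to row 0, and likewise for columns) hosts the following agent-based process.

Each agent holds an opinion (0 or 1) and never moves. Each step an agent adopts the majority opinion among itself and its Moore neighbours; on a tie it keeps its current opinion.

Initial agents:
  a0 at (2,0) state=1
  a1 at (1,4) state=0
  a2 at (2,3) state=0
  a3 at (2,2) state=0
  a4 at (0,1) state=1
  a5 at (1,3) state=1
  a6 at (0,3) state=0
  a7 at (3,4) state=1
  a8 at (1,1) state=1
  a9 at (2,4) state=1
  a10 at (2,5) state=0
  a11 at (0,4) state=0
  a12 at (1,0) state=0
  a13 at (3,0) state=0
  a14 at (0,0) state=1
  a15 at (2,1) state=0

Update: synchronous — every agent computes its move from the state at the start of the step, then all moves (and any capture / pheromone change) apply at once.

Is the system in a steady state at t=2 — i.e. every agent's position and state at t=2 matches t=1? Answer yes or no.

t=1: a0@(2,0):0 a1@(1,4):0 a2@(2,3):0 a3@(2,2):0 a4@(0,1):1 a5@(1,3):0 a6@(0,3):0 a7@(3,4):0 a8@(1,1):1 a9@(2,4):1 a10@(2,5):0 a11@(0,4):0 a12@(1,0):1 a13@(3,0):0 a14@(0,0):1 a15@(2,1):0
t=2: a0@(2,0):0 a1@(1,4):0 a2@(2,3):0 a3@(2,2):0 a4@(0,1):1 a5@(1,3):0 a6@(0,3):0 a7@(3,4):0 a8@(1,1):1 a9@(2,4):0 a10@(2,5):0 a11@(0,4):0 a12@(1,0):1 a13@(3,0):0 a14@(0,0):1 a15@(2,1):0

no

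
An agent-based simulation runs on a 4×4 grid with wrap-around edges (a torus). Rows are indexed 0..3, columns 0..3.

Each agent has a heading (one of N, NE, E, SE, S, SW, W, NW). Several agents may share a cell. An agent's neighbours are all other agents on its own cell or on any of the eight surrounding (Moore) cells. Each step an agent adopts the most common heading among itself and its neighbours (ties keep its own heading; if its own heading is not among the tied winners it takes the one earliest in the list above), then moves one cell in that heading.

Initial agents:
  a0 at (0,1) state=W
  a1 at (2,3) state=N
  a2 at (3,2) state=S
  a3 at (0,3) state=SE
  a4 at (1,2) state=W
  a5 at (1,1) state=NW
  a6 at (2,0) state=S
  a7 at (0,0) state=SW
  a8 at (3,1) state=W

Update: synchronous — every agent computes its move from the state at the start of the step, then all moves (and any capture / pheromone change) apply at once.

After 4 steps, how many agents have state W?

t=1: a0@(0,0):W a1@(3,3):S a2@(3,1):W a3@(1,0):SE a4@(1,1):W a5@(1,0):W a6@(3,0):S a7@(0,3):W a8@(3,0):W
t=2: a0@(0,3):W a1@(3,2):W a2@(3,0):W a3@(1,3):W a4@(1,0):W a5@(1,3):W a6@(3,3):W a7@(0,2):W a8@(3,3):W
t=3: a0@(0,2):W a1@(3,1):W a2@(3,3):W a3@(1,2):W a4@(1,3):W a5@(1,2):W a6@(3,2):W a7@(0,1):W a8@(3,2):W
t=4: a0@(0,1):W a1@(3,0):W a2@(3,2):W a3@(1,1):W a4@(1,2):W a5@(1,1):W a6@(3,1):W a7@(0,0):W a8@(3,1):W

9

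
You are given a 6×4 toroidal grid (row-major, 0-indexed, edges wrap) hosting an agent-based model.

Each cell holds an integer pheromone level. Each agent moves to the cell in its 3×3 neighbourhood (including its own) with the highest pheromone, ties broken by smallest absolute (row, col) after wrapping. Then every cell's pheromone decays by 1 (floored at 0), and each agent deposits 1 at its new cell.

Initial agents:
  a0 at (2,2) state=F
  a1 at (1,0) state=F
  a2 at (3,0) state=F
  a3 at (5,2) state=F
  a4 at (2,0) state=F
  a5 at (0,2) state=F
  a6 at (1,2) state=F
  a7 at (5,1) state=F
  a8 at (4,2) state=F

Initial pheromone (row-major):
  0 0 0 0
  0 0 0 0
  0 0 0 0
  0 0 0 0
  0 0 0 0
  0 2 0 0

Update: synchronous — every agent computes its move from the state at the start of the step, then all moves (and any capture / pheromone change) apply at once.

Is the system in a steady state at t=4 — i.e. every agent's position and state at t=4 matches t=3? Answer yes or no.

no

t=1: a0@(1,1) a1@(0,0) a2@(2,0) a3@(5,1) a4@(1,0) a5@(5,1) a6@(0,1) a7@(5,1) a8@(5,1) | pheromone: 1 1 0 0 / 1 1 0 0 / 1 0 0 0 / 0 0 0 0 / 0 0 0 0 / 0 5 0 0
t=2: a0@(0,0) a1@(5,1) a2@(1,0) a3@(5,1) a4@(0,0) a5@(5,1) a6@(5,1) a7@(5,1) a8@(5,1) | pheromone: 2 0 0 0 / 1 0 0 0 / 0 0 0 0 / 0 0 0 0 / 0 0 0 0 / 0 10 0 0
t=3: a0@(5,1) a1@(5,1) a2@(0,0) a3@(5,1) a4@(5,1) a5@(5,1) a6@(5,1) a7@(5,1) a8@(5,1) | pheromone: 2 0 0 0 / 0 0 0 0 / 0 0 0 0 / 0 0 0 0 / 0 0 0 0 / 0 17 0 0
t=4: a0@(5,1) a1@(5,1) a2@(5,1) a3@(5,1) a4@(5,1) a5@(5,1) a6@(5,1) a7@(5,1) a8@(5,1) | pheromone: 1 0 0 0 / 0 0 0 0 / 0 0 0 0 / 0 0 0 0 / 0 0 0 0 / 0 25 0 0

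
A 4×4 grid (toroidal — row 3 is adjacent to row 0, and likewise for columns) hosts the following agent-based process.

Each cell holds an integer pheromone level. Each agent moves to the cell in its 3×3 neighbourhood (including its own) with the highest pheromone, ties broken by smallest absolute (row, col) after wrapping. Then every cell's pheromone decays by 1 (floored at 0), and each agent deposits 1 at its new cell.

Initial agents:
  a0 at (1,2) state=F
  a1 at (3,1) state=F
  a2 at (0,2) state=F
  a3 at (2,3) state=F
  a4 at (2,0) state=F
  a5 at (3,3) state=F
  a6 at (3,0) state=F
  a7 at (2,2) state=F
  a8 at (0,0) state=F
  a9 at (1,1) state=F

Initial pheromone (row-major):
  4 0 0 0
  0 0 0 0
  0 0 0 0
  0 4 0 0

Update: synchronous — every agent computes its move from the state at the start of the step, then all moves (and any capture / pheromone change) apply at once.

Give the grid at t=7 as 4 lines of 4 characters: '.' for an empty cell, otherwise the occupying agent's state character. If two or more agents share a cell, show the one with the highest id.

F...
....
....
....

t=1: a0@(0,1) a1@(0,0) a2@(3,1) a3@(1,0) a4@(3,1) a5@(0,0) a6@(0,0) a7@(3,1) a8@(0,0) a9@(0,0) | pheromone: 8 1 0 0 / 1 0 0 0 / 0 0 0 0 / 0 6 0 0
t=2: a0@(0,0) a1@(0,0) a2@(0,0) a3@(0,0) a4@(0,0) a5@(0,0) a6@(0,0) a7@(0,0) a8@(0,0) a9@(0,0) | pheromone: 17 0 0 0 / 0 0 0 0 / 0 0 0 0 / 0 5 0 0
t=3: a0@(0,0) a1@(0,0) a2@(0,0) a3@(0,0) a4@(0,0) a5@(0,0) a6@(0,0) a7@(0,0) a8@(0,0) a9@(0,0) | pheromone: 26 0 0 0 / 0 0 0 0 / 0 0 0 0 / 0 4 0 0
t=4: a0@(0,0) a1@(0,0) a2@(0,0) a3@(0,0) a4@(0,0) a5@(0,0) a6@(0,0) a7@(0,0) a8@(0,0) a9@(0,0) | pheromone: 35 0 0 0 / 0 0 0 0 / 0 0 0 0 / 0 3 0 0
t=5: a0@(0,0) a1@(0,0) a2@(0,0) a3@(0,0) a4@(0,0) a5@(0,0) a6@(0,0) a7@(0,0) a8@(0,0) a9@(0,0) | pheromone: 44 0 0 0 / 0 0 0 0 / 0 0 0 0 / 0 2 0 0
t=6: a0@(0,0) a1@(0,0) a2@(0,0) a3@(0,0) a4@(0,0) a5@(0,0) a6@(0,0) a7@(0,0) a8@(0,0) a9@(0,0) | pheromone: 53 0 0 0 / 0 0 0 0 / 0 0 0 0 / 0 1 0 0
t=7: a0@(0,0) a1@(0,0) a2@(0,0) a3@(0,0) a4@(0,0) a5@(0,0) a6@(0,0) a7@(0,0) a8@(0,0) a9@(0,0) | pheromone: 62 0 0 0 / 0 0 0 0 / 0 0 0 0 / 0 0 0 0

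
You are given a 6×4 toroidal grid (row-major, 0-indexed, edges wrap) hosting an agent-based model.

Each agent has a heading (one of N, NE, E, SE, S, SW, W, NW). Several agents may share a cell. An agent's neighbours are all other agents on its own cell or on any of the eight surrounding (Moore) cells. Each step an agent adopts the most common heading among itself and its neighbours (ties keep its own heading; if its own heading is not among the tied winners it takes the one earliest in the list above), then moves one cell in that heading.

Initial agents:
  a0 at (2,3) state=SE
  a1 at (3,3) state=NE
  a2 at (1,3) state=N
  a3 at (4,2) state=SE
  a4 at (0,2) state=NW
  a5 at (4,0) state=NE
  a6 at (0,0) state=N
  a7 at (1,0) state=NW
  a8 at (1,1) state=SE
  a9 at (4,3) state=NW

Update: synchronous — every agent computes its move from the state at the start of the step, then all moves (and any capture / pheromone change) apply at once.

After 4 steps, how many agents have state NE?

t=1: a0@(3,0):SE a1@(2,0):NE a2@(0,3):N a3@(5,3):SE a4@(5,1):NW a5@(3,1):NE a6@(5,0):N a7@(0,0):N a8@(0,0):NW a9@(3,0):NE
t=2: a0@(2,1):NE a1@(1,1):NE a2@(5,3):N a3@(4,3):N a4@(4,0):NW a5@(2,2):NE a6@(4,0):N a7@(5,0):N a8@(5,0):N a9@(2,1):NE
t=3: a0@(1,2):NE a1@(0,2):NE a2@(4,3):N a3@(3,3):N a4@(3,0):N a5@(1,3):NE a6@(3,0):N a7@(4,0):N a8@(4,0):N a9@(1,2):NE
t=4: a0@(0,3):NE a1@(5,3):NE a2@(3,3):N a3@(2,3):N a4@(2,0):N a5@(0,0):NE a6@(2,0):N a7@(3,0):N a8@(3,0):N a9@(0,3):NE

4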